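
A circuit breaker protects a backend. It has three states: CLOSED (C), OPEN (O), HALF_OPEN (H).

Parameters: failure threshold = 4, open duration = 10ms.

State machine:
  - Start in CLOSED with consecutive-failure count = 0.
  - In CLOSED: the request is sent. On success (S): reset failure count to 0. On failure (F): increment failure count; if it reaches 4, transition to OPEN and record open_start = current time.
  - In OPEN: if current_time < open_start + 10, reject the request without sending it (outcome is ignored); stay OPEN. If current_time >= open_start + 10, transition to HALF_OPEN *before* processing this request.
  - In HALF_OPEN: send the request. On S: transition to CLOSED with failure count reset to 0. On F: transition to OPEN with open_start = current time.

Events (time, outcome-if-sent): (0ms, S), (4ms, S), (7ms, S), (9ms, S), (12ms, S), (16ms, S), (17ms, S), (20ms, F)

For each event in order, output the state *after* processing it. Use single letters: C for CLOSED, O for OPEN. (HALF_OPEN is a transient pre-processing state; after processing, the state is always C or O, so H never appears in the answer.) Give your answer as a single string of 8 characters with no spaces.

Answer: CCCCCCCC

Derivation:
State after each event:
  event#1 t=0ms outcome=S: state=CLOSED
  event#2 t=4ms outcome=S: state=CLOSED
  event#3 t=7ms outcome=S: state=CLOSED
  event#4 t=9ms outcome=S: state=CLOSED
  event#5 t=12ms outcome=S: state=CLOSED
  event#6 t=16ms outcome=S: state=CLOSED
  event#7 t=17ms outcome=S: state=CLOSED
  event#8 t=20ms outcome=F: state=CLOSED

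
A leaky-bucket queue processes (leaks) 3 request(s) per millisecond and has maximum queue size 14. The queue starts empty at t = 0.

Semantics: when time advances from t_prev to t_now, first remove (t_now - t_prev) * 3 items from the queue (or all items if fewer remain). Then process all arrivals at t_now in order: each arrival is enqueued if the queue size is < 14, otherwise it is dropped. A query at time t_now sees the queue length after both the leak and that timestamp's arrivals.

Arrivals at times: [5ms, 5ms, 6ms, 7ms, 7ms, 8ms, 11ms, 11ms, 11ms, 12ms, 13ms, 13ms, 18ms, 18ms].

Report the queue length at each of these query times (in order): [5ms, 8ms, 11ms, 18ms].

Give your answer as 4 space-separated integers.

Answer: 2 1 3 2

Derivation:
Queue lengths at query times:
  query t=5ms: backlog = 2
  query t=8ms: backlog = 1
  query t=11ms: backlog = 3
  query t=18ms: backlog = 2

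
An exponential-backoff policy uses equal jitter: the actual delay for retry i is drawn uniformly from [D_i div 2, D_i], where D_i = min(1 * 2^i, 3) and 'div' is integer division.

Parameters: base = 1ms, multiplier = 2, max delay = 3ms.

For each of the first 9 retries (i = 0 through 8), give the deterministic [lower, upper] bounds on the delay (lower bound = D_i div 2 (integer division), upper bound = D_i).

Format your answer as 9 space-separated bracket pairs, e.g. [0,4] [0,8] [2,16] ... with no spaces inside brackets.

Computing bounds per retry:
  i=0: D_i=min(1*2^0,3)=1, bounds=[0,1]
  i=1: D_i=min(1*2^1,3)=2, bounds=[1,2]
  i=2: D_i=min(1*2^2,3)=3, bounds=[1,3]
  i=3: D_i=min(1*2^3,3)=3, bounds=[1,3]
  i=4: D_i=min(1*2^4,3)=3, bounds=[1,3]
  i=5: D_i=min(1*2^5,3)=3, bounds=[1,3]
  i=6: D_i=min(1*2^6,3)=3, bounds=[1,3]
  i=7: D_i=min(1*2^7,3)=3, bounds=[1,3]
  i=8: D_i=min(1*2^8,3)=3, bounds=[1,3]

Answer: [0,1] [1,2] [1,3] [1,3] [1,3] [1,3] [1,3] [1,3] [1,3]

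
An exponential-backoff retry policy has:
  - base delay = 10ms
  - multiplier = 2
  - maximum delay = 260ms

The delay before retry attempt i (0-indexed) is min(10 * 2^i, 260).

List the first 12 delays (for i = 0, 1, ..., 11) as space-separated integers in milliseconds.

Answer: 10 20 40 80 160 260 260 260 260 260 260 260

Derivation:
Computing each delay:
  i=0: min(10*2^0, 260) = 10
  i=1: min(10*2^1, 260) = 20
  i=2: min(10*2^2, 260) = 40
  i=3: min(10*2^3, 260) = 80
  i=4: min(10*2^4, 260) = 160
  i=5: min(10*2^5, 260) = 260
  i=6: min(10*2^6, 260) = 260
  i=7: min(10*2^7, 260) = 260
  i=8: min(10*2^8, 260) = 260
  i=9: min(10*2^9, 260) = 260
  i=10: min(10*2^10, 260) = 260
  i=11: min(10*2^11, 260) = 260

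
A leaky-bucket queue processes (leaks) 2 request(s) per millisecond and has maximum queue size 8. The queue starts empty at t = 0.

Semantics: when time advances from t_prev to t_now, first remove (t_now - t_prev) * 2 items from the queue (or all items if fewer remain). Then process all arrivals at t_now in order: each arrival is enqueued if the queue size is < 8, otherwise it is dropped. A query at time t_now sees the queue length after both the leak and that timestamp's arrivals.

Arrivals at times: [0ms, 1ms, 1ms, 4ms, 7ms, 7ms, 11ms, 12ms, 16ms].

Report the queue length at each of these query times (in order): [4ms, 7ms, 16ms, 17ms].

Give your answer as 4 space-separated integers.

Answer: 1 2 1 0

Derivation:
Queue lengths at query times:
  query t=4ms: backlog = 1
  query t=7ms: backlog = 2
  query t=16ms: backlog = 1
  query t=17ms: backlog = 0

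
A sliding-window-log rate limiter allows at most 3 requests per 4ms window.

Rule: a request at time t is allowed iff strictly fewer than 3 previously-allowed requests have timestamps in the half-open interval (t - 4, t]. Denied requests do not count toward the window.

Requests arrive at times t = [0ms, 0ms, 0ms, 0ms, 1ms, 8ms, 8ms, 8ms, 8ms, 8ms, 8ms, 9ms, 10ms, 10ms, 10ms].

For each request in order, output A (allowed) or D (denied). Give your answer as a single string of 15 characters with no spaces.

Answer: AAADDAAADDDDDDD

Derivation:
Tracking allowed requests in the window:
  req#1 t=0ms: ALLOW
  req#2 t=0ms: ALLOW
  req#3 t=0ms: ALLOW
  req#4 t=0ms: DENY
  req#5 t=1ms: DENY
  req#6 t=8ms: ALLOW
  req#7 t=8ms: ALLOW
  req#8 t=8ms: ALLOW
  req#9 t=8ms: DENY
  req#10 t=8ms: DENY
  req#11 t=8ms: DENY
  req#12 t=9ms: DENY
  req#13 t=10ms: DENY
  req#14 t=10ms: DENY
  req#15 t=10ms: DENY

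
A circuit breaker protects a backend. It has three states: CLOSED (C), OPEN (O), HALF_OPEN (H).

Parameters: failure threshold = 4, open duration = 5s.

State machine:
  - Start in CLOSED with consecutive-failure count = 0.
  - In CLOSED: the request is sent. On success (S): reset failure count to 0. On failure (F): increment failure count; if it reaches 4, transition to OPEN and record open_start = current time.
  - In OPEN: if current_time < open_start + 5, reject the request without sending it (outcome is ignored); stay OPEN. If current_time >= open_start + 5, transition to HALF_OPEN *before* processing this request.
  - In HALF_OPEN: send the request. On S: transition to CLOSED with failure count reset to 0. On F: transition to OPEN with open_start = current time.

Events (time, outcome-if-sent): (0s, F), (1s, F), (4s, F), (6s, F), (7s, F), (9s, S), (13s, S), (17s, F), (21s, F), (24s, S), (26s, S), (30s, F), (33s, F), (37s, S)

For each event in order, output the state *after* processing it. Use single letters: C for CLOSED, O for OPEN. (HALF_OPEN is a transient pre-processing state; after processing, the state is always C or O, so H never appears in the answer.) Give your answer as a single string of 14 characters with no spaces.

State after each event:
  event#1 t=0s outcome=F: state=CLOSED
  event#2 t=1s outcome=F: state=CLOSED
  event#3 t=4s outcome=F: state=CLOSED
  event#4 t=6s outcome=F: state=OPEN
  event#5 t=7s outcome=F: state=OPEN
  event#6 t=9s outcome=S: state=OPEN
  event#7 t=13s outcome=S: state=CLOSED
  event#8 t=17s outcome=F: state=CLOSED
  event#9 t=21s outcome=F: state=CLOSED
  event#10 t=24s outcome=S: state=CLOSED
  event#11 t=26s outcome=S: state=CLOSED
  event#12 t=30s outcome=F: state=CLOSED
  event#13 t=33s outcome=F: state=CLOSED
  event#14 t=37s outcome=S: state=CLOSED

Answer: CCCOOOCCCCCCCC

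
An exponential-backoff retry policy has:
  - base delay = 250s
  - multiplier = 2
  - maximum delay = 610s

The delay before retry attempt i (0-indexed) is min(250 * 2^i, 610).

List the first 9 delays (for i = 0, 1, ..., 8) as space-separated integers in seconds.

Answer: 250 500 610 610 610 610 610 610 610

Derivation:
Computing each delay:
  i=0: min(250*2^0, 610) = 250
  i=1: min(250*2^1, 610) = 500
  i=2: min(250*2^2, 610) = 610
  i=3: min(250*2^3, 610) = 610
  i=4: min(250*2^4, 610) = 610
  i=5: min(250*2^5, 610) = 610
  i=6: min(250*2^6, 610) = 610
  i=7: min(250*2^7, 610) = 610
  i=8: min(250*2^8, 610) = 610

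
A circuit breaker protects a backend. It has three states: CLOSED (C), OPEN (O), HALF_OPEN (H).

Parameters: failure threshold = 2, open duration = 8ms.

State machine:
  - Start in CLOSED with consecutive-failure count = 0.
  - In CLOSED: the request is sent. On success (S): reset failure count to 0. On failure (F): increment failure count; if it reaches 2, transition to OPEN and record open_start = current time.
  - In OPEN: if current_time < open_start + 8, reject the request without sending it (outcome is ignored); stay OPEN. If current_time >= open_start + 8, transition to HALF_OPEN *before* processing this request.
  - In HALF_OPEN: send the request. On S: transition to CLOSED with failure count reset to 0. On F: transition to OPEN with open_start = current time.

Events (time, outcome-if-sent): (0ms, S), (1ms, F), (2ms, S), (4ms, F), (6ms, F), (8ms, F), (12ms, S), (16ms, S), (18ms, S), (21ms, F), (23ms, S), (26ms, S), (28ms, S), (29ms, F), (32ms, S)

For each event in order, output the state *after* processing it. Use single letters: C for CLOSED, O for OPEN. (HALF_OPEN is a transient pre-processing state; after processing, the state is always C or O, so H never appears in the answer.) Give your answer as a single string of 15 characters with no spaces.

State after each event:
  event#1 t=0ms outcome=S: state=CLOSED
  event#2 t=1ms outcome=F: state=CLOSED
  event#3 t=2ms outcome=S: state=CLOSED
  event#4 t=4ms outcome=F: state=CLOSED
  event#5 t=6ms outcome=F: state=OPEN
  event#6 t=8ms outcome=F: state=OPEN
  event#7 t=12ms outcome=S: state=OPEN
  event#8 t=16ms outcome=S: state=CLOSED
  event#9 t=18ms outcome=S: state=CLOSED
  event#10 t=21ms outcome=F: state=CLOSED
  event#11 t=23ms outcome=S: state=CLOSED
  event#12 t=26ms outcome=S: state=CLOSED
  event#13 t=28ms outcome=S: state=CLOSED
  event#14 t=29ms outcome=F: state=CLOSED
  event#15 t=32ms outcome=S: state=CLOSED

Answer: CCCCOOOCCCCCCCC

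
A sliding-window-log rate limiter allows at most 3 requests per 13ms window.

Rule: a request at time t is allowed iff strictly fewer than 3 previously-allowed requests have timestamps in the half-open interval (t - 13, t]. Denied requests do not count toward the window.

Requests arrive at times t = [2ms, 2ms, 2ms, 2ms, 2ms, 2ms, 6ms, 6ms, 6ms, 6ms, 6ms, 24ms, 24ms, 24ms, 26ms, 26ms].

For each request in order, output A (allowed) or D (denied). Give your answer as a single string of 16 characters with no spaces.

Tracking allowed requests in the window:
  req#1 t=2ms: ALLOW
  req#2 t=2ms: ALLOW
  req#3 t=2ms: ALLOW
  req#4 t=2ms: DENY
  req#5 t=2ms: DENY
  req#6 t=2ms: DENY
  req#7 t=6ms: DENY
  req#8 t=6ms: DENY
  req#9 t=6ms: DENY
  req#10 t=6ms: DENY
  req#11 t=6ms: DENY
  req#12 t=24ms: ALLOW
  req#13 t=24ms: ALLOW
  req#14 t=24ms: ALLOW
  req#15 t=26ms: DENY
  req#16 t=26ms: DENY

Answer: AAADDDDDDDDAAADD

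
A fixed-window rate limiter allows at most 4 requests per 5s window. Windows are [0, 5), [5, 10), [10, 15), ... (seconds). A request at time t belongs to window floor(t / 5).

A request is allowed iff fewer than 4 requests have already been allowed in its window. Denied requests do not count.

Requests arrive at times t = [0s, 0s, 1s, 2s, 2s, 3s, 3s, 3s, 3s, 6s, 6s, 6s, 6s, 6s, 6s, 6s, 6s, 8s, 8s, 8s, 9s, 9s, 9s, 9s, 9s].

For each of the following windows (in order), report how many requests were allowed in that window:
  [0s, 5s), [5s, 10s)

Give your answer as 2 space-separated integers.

Processing requests:
  req#1 t=0s (window 0): ALLOW
  req#2 t=0s (window 0): ALLOW
  req#3 t=1s (window 0): ALLOW
  req#4 t=2s (window 0): ALLOW
  req#5 t=2s (window 0): DENY
  req#6 t=3s (window 0): DENY
  req#7 t=3s (window 0): DENY
  req#8 t=3s (window 0): DENY
  req#9 t=3s (window 0): DENY
  req#10 t=6s (window 1): ALLOW
  req#11 t=6s (window 1): ALLOW
  req#12 t=6s (window 1): ALLOW
  req#13 t=6s (window 1): ALLOW
  req#14 t=6s (window 1): DENY
  req#15 t=6s (window 1): DENY
  req#16 t=6s (window 1): DENY
  req#17 t=6s (window 1): DENY
  req#18 t=8s (window 1): DENY
  req#19 t=8s (window 1): DENY
  req#20 t=8s (window 1): DENY
  req#21 t=9s (window 1): DENY
  req#22 t=9s (window 1): DENY
  req#23 t=9s (window 1): DENY
  req#24 t=9s (window 1): DENY
  req#25 t=9s (window 1): DENY

Allowed counts by window: 4 4

Answer: 4 4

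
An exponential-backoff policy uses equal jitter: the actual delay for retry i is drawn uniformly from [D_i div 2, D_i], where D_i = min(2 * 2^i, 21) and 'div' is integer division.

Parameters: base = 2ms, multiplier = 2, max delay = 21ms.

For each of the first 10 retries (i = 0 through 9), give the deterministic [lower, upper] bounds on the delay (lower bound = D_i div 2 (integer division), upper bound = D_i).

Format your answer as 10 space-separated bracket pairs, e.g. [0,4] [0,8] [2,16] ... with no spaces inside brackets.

Computing bounds per retry:
  i=0: D_i=min(2*2^0,21)=2, bounds=[1,2]
  i=1: D_i=min(2*2^1,21)=4, bounds=[2,4]
  i=2: D_i=min(2*2^2,21)=8, bounds=[4,8]
  i=3: D_i=min(2*2^3,21)=16, bounds=[8,16]
  i=4: D_i=min(2*2^4,21)=21, bounds=[10,21]
  i=5: D_i=min(2*2^5,21)=21, bounds=[10,21]
  i=6: D_i=min(2*2^6,21)=21, bounds=[10,21]
  i=7: D_i=min(2*2^7,21)=21, bounds=[10,21]
  i=8: D_i=min(2*2^8,21)=21, bounds=[10,21]
  i=9: D_i=min(2*2^9,21)=21, bounds=[10,21]

Answer: [1,2] [2,4] [4,8] [8,16] [10,21] [10,21] [10,21] [10,21] [10,21] [10,21]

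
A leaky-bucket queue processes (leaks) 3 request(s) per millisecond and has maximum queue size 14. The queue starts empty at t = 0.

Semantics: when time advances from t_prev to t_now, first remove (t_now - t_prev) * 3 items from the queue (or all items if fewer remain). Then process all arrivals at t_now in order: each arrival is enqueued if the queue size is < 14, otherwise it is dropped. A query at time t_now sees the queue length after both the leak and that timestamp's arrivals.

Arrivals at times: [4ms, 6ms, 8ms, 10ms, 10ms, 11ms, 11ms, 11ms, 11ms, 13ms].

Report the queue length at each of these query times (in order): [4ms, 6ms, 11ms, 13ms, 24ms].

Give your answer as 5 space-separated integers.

Answer: 1 1 4 1 0

Derivation:
Queue lengths at query times:
  query t=4ms: backlog = 1
  query t=6ms: backlog = 1
  query t=11ms: backlog = 4
  query t=13ms: backlog = 1
  query t=24ms: backlog = 0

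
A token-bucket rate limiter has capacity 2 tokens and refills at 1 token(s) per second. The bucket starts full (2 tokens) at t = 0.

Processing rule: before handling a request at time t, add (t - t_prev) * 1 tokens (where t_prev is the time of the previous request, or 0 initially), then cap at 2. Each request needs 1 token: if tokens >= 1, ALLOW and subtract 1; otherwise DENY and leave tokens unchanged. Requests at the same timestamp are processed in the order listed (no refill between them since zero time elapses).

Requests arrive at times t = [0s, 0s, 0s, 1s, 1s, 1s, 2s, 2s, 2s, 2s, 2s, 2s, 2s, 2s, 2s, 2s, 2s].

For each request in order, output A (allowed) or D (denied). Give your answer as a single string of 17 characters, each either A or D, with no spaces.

Simulating step by step:
  req#1 t=0s: ALLOW
  req#2 t=0s: ALLOW
  req#3 t=0s: DENY
  req#4 t=1s: ALLOW
  req#5 t=1s: DENY
  req#6 t=1s: DENY
  req#7 t=2s: ALLOW
  req#8 t=2s: DENY
  req#9 t=2s: DENY
  req#10 t=2s: DENY
  req#11 t=2s: DENY
  req#12 t=2s: DENY
  req#13 t=2s: DENY
  req#14 t=2s: DENY
  req#15 t=2s: DENY
  req#16 t=2s: DENY
  req#17 t=2s: DENY

Answer: AADADDADDDDDDDDDD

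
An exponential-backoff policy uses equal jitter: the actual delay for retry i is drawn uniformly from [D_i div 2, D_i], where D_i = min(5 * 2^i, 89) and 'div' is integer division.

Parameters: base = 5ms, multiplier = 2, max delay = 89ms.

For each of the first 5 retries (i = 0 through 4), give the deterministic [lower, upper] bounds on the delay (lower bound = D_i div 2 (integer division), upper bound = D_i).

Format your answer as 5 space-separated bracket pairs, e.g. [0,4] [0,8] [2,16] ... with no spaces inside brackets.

Answer: [2,5] [5,10] [10,20] [20,40] [40,80]

Derivation:
Computing bounds per retry:
  i=0: D_i=min(5*2^0,89)=5, bounds=[2,5]
  i=1: D_i=min(5*2^1,89)=10, bounds=[5,10]
  i=2: D_i=min(5*2^2,89)=20, bounds=[10,20]
  i=3: D_i=min(5*2^3,89)=40, bounds=[20,40]
  i=4: D_i=min(5*2^4,89)=80, bounds=[40,80]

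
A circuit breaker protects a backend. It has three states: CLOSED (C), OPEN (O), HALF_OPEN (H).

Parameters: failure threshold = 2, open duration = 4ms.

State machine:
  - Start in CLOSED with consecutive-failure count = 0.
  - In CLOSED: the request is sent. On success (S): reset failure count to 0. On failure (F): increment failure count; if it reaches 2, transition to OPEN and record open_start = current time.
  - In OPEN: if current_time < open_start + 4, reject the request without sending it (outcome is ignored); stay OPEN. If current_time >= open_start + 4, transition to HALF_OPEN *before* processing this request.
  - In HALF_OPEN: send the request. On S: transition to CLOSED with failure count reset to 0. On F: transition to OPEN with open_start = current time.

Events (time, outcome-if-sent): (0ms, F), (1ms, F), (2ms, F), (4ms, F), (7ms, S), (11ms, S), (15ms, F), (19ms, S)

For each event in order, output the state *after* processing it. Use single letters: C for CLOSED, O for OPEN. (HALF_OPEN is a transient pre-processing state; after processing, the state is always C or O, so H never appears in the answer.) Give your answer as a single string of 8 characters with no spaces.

Answer: COOOCCCC

Derivation:
State after each event:
  event#1 t=0ms outcome=F: state=CLOSED
  event#2 t=1ms outcome=F: state=OPEN
  event#3 t=2ms outcome=F: state=OPEN
  event#4 t=4ms outcome=F: state=OPEN
  event#5 t=7ms outcome=S: state=CLOSED
  event#6 t=11ms outcome=S: state=CLOSED
  event#7 t=15ms outcome=F: state=CLOSED
  event#8 t=19ms outcome=S: state=CLOSED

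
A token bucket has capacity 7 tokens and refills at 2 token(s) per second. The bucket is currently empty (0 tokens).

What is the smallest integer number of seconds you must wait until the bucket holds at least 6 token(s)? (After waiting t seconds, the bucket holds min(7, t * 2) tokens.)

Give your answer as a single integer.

Need t * 2 >= 6, so t >= 6/2.
Smallest integer t = ceil(6/2) = 3.

Answer: 3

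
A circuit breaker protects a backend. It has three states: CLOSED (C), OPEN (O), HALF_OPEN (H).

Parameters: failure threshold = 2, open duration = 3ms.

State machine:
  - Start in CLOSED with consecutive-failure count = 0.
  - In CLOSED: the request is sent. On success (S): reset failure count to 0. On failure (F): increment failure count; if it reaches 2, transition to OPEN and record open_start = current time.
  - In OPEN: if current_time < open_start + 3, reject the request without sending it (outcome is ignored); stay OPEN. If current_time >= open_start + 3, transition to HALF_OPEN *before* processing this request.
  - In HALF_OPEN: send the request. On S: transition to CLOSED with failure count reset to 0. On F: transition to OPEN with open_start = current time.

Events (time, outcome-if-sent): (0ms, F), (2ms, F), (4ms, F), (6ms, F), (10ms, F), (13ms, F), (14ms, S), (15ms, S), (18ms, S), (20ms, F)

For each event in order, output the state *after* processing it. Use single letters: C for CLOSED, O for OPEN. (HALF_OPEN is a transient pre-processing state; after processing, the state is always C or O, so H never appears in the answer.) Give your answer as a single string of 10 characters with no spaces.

Answer: COOOOOOOCC

Derivation:
State after each event:
  event#1 t=0ms outcome=F: state=CLOSED
  event#2 t=2ms outcome=F: state=OPEN
  event#3 t=4ms outcome=F: state=OPEN
  event#4 t=6ms outcome=F: state=OPEN
  event#5 t=10ms outcome=F: state=OPEN
  event#6 t=13ms outcome=F: state=OPEN
  event#7 t=14ms outcome=S: state=OPEN
  event#8 t=15ms outcome=S: state=OPEN
  event#9 t=18ms outcome=S: state=CLOSED
  event#10 t=20ms outcome=F: state=CLOSED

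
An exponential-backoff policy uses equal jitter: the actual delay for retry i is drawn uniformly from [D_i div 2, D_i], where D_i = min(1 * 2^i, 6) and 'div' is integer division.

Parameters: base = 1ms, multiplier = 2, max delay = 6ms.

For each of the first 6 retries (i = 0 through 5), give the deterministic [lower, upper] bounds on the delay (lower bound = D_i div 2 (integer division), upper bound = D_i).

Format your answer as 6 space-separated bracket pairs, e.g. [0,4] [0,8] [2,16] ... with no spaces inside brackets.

Computing bounds per retry:
  i=0: D_i=min(1*2^0,6)=1, bounds=[0,1]
  i=1: D_i=min(1*2^1,6)=2, bounds=[1,2]
  i=2: D_i=min(1*2^2,6)=4, bounds=[2,4]
  i=3: D_i=min(1*2^3,6)=6, bounds=[3,6]
  i=4: D_i=min(1*2^4,6)=6, bounds=[3,6]
  i=5: D_i=min(1*2^5,6)=6, bounds=[3,6]

Answer: [0,1] [1,2] [2,4] [3,6] [3,6] [3,6]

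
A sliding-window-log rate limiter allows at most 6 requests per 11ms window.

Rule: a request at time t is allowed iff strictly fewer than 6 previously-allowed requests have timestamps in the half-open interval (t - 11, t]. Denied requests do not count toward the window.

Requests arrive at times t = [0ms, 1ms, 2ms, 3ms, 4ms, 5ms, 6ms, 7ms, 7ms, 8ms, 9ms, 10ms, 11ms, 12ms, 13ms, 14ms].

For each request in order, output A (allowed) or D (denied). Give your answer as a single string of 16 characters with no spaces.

Tracking allowed requests in the window:
  req#1 t=0ms: ALLOW
  req#2 t=1ms: ALLOW
  req#3 t=2ms: ALLOW
  req#4 t=3ms: ALLOW
  req#5 t=4ms: ALLOW
  req#6 t=5ms: ALLOW
  req#7 t=6ms: DENY
  req#8 t=7ms: DENY
  req#9 t=7ms: DENY
  req#10 t=8ms: DENY
  req#11 t=9ms: DENY
  req#12 t=10ms: DENY
  req#13 t=11ms: ALLOW
  req#14 t=12ms: ALLOW
  req#15 t=13ms: ALLOW
  req#16 t=14ms: ALLOW

Answer: AAAAAADDDDDDAAAA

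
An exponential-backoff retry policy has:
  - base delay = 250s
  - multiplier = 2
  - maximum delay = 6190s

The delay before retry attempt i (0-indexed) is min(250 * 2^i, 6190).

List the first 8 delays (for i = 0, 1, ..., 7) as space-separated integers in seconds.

Computing each delay:
  i=0: min(250*2^0, 6190) = 250
  i=1: min(250*2^1, 6190) = 500
  i=2: min(250*2^2, 6190) = 1000
  i=3: min(250*2^3, 6190) = 2000
  i=4: min(250*2^4, 6190) = 4000
  i=5: min(250*2^5, 6190) = 6190
  i=6: min(250*2^6, 6190) = 6190
  i=7: min(250*2^7, 6190) = 6190

Answer: 250 500 1000 2000 4000 6190 6190 6190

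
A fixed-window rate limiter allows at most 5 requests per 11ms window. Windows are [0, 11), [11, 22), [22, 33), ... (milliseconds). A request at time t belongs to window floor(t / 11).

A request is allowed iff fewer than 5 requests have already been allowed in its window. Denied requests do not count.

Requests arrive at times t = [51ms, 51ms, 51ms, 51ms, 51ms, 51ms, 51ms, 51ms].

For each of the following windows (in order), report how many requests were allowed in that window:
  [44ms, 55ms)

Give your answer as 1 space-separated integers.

Processing requests:
  req#1 t=51ms (window 4): ALLOW
  req#2 t=51ms (window 4): ALLOW
  req#3 t=51ms (window 4): ALLOW
  req#4 t=51ms (window 4): ALLOW
  req#5 t=51ms (window 4): ALLOW
  req#6 t=51ms (window 4): DENY
  req#7 t=51ms (window 4): DENY
  req#8 t=51ms (window 4): DENY

Allowed counts by window: 5

Answer: 5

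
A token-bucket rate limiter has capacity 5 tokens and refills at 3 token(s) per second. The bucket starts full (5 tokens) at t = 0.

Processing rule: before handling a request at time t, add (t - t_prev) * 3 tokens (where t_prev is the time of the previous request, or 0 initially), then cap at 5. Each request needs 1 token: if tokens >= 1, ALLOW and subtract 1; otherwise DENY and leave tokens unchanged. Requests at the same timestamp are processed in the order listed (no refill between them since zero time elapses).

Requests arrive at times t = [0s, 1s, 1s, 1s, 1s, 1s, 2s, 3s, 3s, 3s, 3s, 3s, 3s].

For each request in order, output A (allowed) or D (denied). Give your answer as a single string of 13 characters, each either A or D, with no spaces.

Answer: AAAAAAAAAAAAD

Derivation:
Simulating step by step:
  req#1 t=0s: ALLOW
  req#2 t=1s: ALLOW
  req#3 t=1s: ALLOW
  req#4 t=1s: ALLOW
  req#5 t=1s: ALLOW
  req#6 t=1s: ALLOW
  req#7 t=2s: ALLOW
  req#8 t=3s: ALLOW
  req#9 t=3s: ALLOW
  req#10 t=3s: ALLOW
  req#11 t=3s: ALLOW
  req#12 t=3s: ALLOW
  req#13 t=3s: DENY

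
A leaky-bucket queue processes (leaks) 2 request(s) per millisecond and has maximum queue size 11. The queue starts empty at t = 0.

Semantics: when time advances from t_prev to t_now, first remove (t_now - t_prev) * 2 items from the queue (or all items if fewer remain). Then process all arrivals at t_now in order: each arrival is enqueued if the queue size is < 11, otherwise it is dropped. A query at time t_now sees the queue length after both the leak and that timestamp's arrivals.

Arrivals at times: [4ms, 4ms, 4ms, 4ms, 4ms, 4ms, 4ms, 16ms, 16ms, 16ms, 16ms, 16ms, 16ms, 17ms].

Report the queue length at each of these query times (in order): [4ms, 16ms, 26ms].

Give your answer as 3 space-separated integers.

Answer: 7 6 0

Derivation:
Queue lengths at query times:
  query t=4ms: backlog = 7
  query t=16ms: backlog = 6
  query t=26ms: backlog = 0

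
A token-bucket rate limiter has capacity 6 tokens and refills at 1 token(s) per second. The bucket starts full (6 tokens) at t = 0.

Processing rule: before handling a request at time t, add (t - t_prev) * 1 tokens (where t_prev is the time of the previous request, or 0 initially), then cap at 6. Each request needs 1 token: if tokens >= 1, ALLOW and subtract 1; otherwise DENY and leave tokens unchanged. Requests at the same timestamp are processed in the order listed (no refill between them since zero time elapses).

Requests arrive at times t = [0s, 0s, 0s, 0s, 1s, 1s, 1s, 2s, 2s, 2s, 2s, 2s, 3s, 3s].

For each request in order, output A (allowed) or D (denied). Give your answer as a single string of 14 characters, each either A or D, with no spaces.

Simulating step by step:
  req#1 t=0s: ALLOW
  req#2 t=0s: ALLOW
  req#3 t=0s: ALLOW
  req#4 t=0s: ALLOW
  req#5 t=1s: ALLOW
  req#6 t=1s: ALLOW
  req#7 t=1s: ALLOW
  req#8 t=2s: ALLOW
  req#9 t=2s: DENY
  req#10 t=2s: DENY
  req#11 t=2s: DENY
  req#12 t=2s: DENY
  req#13 t=3s: ALLOW
  req#14 t=3s: DENY

Answer: AAAAAAAADDDDAD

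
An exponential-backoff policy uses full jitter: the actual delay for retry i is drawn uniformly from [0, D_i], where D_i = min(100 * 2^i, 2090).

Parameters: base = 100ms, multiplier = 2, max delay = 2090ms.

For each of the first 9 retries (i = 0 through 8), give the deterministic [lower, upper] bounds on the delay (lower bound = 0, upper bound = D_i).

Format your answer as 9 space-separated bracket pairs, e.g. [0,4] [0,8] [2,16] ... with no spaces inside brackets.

Computing bounds per retry:
  i=0: D_i=min(100*2^0,2090)=100, bounds=[0,100]
  i=1: D_i=min(100*2^1,2090)=200, bounds=[0,200]
  i=2: D_i=min(100*2^2,2090)=400, bounds=[0,400]
  i=3: D_i=min(100*2^3,2090)=800, bounds=[0,800]
  i=4: D_i=min(100*2^4,2090)=1600, bounds=[0,1600]
  i=5: D_i=min(100*2^5,2090)=2090, bounds=[0,2090]
  i=6: D_i=min(100*2^6,2090)=2090, bounds=[0,2090]
  i=7: D_i=min(100*2^7,2090)=2090, bounds=[0,2090]
  i=8: D_i=min(100*2^8,2090)=2090, bounds=[0,2090]

Answer: [0,100] [0,200] [0,400] [0,800] [0,1600] [0,2090] [0,2090] [0,2090] [0,2090]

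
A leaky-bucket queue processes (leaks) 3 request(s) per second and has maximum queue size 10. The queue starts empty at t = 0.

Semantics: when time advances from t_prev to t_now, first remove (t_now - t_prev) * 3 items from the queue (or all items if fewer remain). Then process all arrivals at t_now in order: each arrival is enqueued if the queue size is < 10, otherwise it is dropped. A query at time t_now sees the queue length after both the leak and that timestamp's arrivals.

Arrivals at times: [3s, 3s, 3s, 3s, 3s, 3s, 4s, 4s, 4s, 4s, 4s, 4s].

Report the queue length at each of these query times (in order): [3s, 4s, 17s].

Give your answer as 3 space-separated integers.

Answer: 6 9 0

Derivation:
Queue lengths at query times:
  query t=3s: backlog = 6
  query t=4s: backlog = 9
  query t=17s: backlog = 0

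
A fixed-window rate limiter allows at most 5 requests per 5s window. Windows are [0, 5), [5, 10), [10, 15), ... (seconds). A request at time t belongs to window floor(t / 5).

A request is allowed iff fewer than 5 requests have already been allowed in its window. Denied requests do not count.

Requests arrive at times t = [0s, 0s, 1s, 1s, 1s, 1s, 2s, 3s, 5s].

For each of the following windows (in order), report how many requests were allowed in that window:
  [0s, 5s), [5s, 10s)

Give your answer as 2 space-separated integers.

Answer: 5 1

Derivation:
Processing requests:
  req#1 t=0s (window 0): ALLOW
  req#2 t=0s (window 0): ALLOW
  req#3 t=1s (window 0): ALLOW
  req#4 t=1s (window 0): ALLOW
  req#5 t=1s (window 0): ALLOW
  req#6 t=1s (window 0): DENY
  req#7 t=2s (window 0): DENY
  req#8 t=3s (window 0): DENY
  req#9 t=5s (window 1): ALLOW

Allowed counts by window: 5 1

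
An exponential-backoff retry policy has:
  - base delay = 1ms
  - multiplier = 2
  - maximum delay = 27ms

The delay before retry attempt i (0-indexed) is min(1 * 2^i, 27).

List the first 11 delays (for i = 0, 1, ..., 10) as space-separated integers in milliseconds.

Answer: 1 2 4 8 16 27 27 27 27 27 27

Derivation:
Computing each delay:
  i=0: min(1*2^0, 27) = 1
  i=1: min(1*2^1, 27) = 2
  i=2: min(1*2^2, 27) = 4
  i=3: min(1*2^3, 27) = 8
  i=4: min(1*2^4, 27) = 16
  i=5: min(1*2^5, 27) = 27
  i=6: min(1*2^6, 27) = 27
  i=7: min(1*2^7, 27) = 27
  i=8: min(1*2^8, 27) = 27
  i=9: min(1*2^9, 27) = 27
  i=10: min(1*2^10, 27) = 27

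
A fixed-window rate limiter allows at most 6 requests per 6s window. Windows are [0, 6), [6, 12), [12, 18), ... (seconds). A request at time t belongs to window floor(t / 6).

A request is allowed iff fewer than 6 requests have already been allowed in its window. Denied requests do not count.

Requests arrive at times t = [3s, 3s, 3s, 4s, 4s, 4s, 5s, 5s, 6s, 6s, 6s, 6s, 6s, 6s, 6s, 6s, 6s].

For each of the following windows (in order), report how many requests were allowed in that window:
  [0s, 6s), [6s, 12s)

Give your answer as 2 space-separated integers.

Answer: 6 6

Derivation:
Processing requests:
  req#1 t=3s (window 0): ALLOW
  req#2 t=3s (window 0): ALLOW
  req#3 t=3s (window 0): ALLOW
  req#4 t=4s (window 0): ALLOW
  req#5 t=4s (window 0): ALLOW
  req#6 t=4s (window 0): ALLOW
  req#7 t=5s (window 0): DENY
  req#8 t=5s (window 0): DENY
  req#9 t=6s (window 1): ALLOW
  req#10 t=6s (window 1): ALLOW
  req#11 t=6s (window 1): ALLOW
  req#12 t=6s (window 1): ALLOW
  req#13 t=6s (window 1): ALLOW
  req#14 t=6s (window 1): ALLOW
  req#15 t=6s (window 1): DENY
  req#16 t=6s (window 1): DENY
  req#17 t=6s (window 1): DENY

Allowed counts by window: 6 6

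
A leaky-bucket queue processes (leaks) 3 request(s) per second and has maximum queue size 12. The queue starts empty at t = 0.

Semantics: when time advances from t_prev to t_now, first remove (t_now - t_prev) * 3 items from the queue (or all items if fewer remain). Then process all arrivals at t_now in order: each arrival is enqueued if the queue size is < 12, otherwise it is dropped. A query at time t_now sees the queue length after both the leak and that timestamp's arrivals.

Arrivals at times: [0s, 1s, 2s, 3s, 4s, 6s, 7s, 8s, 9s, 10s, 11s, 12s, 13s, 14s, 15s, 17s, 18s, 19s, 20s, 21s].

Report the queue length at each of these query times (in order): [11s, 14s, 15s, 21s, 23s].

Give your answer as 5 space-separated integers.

Answer: 1 1 1 1 0

Derivation:
Queue lengths at query times:
  query t=11s: backlog = 1
  query t=14s: backlog = 1
  query t=15s: backlog = 1
  query t=21s: backlog = 1
  query t=23s: backlog = 0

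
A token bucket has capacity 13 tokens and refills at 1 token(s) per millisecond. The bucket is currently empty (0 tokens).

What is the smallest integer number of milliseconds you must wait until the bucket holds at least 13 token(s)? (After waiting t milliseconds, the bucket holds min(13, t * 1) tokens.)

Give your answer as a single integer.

Answer: 13

Derivation:
Need t * 1 >= 13, so t >= 13/1.
Smallest integer t = ceil(13/1) = 13.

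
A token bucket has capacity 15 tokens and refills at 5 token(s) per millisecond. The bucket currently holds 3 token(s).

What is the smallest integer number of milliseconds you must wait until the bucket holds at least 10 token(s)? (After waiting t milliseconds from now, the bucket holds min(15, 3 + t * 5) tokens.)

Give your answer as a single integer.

Need 3 + t * 5 >= 10, so t >= 7/5.
Smallest integer t = ceil(7/5) = 2.

Answer: 2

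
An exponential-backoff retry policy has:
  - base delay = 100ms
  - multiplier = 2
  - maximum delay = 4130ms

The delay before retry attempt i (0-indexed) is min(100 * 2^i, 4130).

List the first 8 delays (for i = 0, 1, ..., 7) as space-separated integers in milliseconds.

Answer: 100 200 400 800 1600 3200 4130 4130

Derivation:
Computing each delay:
  i=0: min(100*2^0, 4130) = 100
  i=1: min(100*2^1, 4130) = 200
  i=2: min(100*2^2, 4130) = 400
  i=3: min(100*2^3, 4130) = 800
  i=4: min(100*2^4, 4130) = 1600
  i=5: min(100*2^5, 4130) = 3200
  i=6: min(100*2^6, 4130) = 4130
  i=7: min(100*2^7, 4130) = 4130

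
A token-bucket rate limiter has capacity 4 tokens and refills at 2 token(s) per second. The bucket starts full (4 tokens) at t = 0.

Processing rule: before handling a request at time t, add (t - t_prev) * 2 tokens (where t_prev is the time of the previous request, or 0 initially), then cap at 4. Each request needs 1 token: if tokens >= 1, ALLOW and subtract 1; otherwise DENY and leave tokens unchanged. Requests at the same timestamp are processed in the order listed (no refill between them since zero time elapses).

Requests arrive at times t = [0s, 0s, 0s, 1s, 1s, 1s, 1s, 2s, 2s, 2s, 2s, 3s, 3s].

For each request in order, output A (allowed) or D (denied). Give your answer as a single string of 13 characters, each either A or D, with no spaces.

Simulating step by step:
  req#1 t=0s: ALLOW
  req#2 t=0s: ALLOW
  req#3 t=0s: ALLOW
  req#4 t=1s: ALLOW
  req#5 t=1s: ALLOW
  req#6 t=1s: ALLOW
  req#7 t=1s: DENY
  req#8 t=2s: ALLOW
  req#9 t=2s: ALLOW
  req#10 t=2s: DENY
  req#11 t=2s: DENY
  req#12 t=3s: ALLOW
  req#13 t=3s: ALLOW

Answer: AAAAAADAADDAA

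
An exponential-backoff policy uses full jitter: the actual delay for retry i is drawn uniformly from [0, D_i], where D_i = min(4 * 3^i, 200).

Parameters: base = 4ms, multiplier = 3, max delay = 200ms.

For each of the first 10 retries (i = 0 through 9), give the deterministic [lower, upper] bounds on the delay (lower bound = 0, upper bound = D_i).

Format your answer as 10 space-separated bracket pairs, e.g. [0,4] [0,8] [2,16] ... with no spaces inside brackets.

Computing bounds per retry:
  i=0: D_i=min(4*3^0,200)=4, bounds=[0,4]
  i=1: D_i=min(4*3^1,200)=12, bounds=[0,12]
  i=2: D_i=min(4*3^2,200)=36, bounds=[0,36]
  i=3: D_i=min(4*3^3,200)=108, bounds=[0,108]
  i=4: D_i=min(4*3^4,200)=200, bounds=[0,200]
  i=5: D_i=min(4*3^5,200)=200, bounds=[0,200]
  i=6: D_i=min(4*3^6,200)=200, bounds=[0,200]
  i=7: D_i=min(4*3^7,200)=200, bounds=[0,200]
  i=8: D_i=min(4*3^8,200)=200, bounds=[0,200]
  i=9: D_i=min(4*3^9,200)=200, bounds=[0,200]

Answer: [0,4] [0,12] [0,36] [0,108] [0,200] [0,200] [0,200] [0,200] [0,200] [0,200]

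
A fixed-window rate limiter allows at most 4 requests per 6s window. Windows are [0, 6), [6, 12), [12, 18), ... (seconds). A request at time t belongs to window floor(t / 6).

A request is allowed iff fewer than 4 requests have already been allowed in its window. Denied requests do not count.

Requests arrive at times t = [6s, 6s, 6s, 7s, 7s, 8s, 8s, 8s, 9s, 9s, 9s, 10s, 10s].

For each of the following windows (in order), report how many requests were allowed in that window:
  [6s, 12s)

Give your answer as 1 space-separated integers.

Answer: 4

Derivation:
Processing requests:
  req#1 t=6s (window 1): ALLOW
  req#2 t=6s (window 1): ALLOW
  req#3 t=6s (window 1): ALLOW
  req#4 t=7s (window 1): ALLOW
  req#5 t=7s (window 1): DENY
  req#6 t=8s (window 1): DENY
  req#7 t=8s (window 1): DENY
  req#8 t=8s (window 1): DENY
  req#9 t=9s (window 1): DENY
  req#10 t=9s (window 1): DENY
  req#11 t=9s (window 1): DENY
  req#12 t=10s (window 1): DENY
  req#13 t=10s (window 1): DENY

Allowed counts by window: 4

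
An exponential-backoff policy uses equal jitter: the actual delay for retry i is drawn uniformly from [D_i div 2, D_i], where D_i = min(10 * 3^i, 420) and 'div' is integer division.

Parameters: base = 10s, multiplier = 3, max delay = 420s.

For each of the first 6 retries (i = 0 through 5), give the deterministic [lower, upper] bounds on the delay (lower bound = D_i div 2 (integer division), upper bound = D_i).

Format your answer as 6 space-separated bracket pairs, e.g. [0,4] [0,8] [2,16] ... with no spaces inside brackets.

Answer: [5,10] [15,30] [45,90] [135,270] [210,420] [210,420]

Derivation:
Computing bounds per retry:
  i=0: D_i=min(10*3^0,420)=10, bounds=[5,10]
  i=1: D_i=min(10*3^1,420)=30, bounds=[15,30]
  i=2: D_i=min(10*3^2,420)=90, bounds=[45,90]
  i=3: D_i=min(10*3^3,420)=270, bounds=[135,270]
  i=4: D_i=min(10*3^4,420)=420, bounds=[210,420]
  i=5: D_i=min(10*3^5,420)=420, bounds=[210,420]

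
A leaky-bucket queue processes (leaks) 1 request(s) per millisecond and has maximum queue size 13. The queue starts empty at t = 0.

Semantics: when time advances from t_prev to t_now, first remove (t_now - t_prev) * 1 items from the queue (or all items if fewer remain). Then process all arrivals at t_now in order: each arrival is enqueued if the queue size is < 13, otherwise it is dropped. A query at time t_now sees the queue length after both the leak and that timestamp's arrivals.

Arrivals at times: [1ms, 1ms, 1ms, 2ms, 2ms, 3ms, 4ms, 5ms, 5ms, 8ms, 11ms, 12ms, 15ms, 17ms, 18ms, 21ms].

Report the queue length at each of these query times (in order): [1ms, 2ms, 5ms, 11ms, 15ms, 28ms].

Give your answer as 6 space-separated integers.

Answer: 3 4 5 1 1 0

Derivation:
Queue lengths at query times:
  query t=1ms: backlog = 3
  query t=2ms: backlog = 4
  query t=5ms: backlog = 5
  query t=11ms: backlog = 1
  query t=15ms: backlog = 1
  query t=28ms: backlog = 0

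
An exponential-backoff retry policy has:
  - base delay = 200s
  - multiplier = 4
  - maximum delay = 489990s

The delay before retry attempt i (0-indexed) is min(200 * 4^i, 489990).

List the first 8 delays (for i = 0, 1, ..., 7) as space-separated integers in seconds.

Computing each delay:
  i=0: min(200*4^0, 489990) = 200
  i=1: min(200*4^1, 489990) = 800
  i=2: min(200*4^2, 489990) = 3200
  i=3: min(200*4^3, 489990) = 12800
  i=4: min(200*4^4, 489990) = 51200
  i=5: min(200*4^5, 489990) = 204800
  i=6: min(200*4^6, 489990) = 489990
  i=7: min(200*4^7, 489990) = 489990

Answer: 200 800 3200 12800 51200 204800 489990 489990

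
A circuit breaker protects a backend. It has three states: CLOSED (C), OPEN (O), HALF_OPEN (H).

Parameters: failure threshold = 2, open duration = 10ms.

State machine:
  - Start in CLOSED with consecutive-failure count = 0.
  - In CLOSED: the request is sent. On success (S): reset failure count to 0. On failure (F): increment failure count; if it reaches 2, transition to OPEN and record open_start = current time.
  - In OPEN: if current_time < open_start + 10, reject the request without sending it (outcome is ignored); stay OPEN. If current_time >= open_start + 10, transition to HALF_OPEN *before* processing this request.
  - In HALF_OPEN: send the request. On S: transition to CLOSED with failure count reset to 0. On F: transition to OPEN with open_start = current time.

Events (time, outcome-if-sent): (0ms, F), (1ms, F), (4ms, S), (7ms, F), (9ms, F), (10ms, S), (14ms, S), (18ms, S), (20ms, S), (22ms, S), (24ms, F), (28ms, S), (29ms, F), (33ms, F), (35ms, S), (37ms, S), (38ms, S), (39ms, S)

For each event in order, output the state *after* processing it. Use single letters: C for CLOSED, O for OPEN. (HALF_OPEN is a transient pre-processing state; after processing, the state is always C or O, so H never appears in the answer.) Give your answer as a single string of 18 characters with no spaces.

Answer: COOOOOCCCCCCCOOOOO

Derivation:
State after each event:
  event#1 t=0ms outcome=F: state=CLOSED
  event#2 t=1ms outcome=F: state=OPEN
  event#3 t=4ms outcome=S: state=OPEN
  event#4 t=7ms outcome=F: state=OPEN
  event#5 t=9ms outcome=F: state=OPEN
  event#6 t=10ms outcome=S: state=OPEN
  event#7 t=14ms outcome=S: state=CLOSED
  event#8 t=18ms outcome=S: state=CLOSED
  event#9 t=20ms outcome=S: state=CLOSED
  event#10 t=22ms outcome=S: state=CLOSED
  event#11 t=24ms outcome=F: state=CLOSED
  event#12 t=28ms outcome=S: state=CLOSED
  event#13 t=29ms outcome=F: state=CLOSED
  event#14 t=33ms outcome=F: state=OPEN
  event#15 t=35ms outcome=S: state=OPEN
  event#16 t=37ms outcome=S: state=OPEN
  event#17 t=38ms outcome=S: state=OPEN
  event#18 t=39ms outcome=S: state=OPEN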